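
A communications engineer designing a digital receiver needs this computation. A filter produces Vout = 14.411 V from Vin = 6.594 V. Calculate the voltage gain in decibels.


Voltage gain in dB:
G = 20 * log10(Vout / Vin)
  = 20 * log10(14.411 / 6.594)
  = 20 * log10(2.185472)
  = 20 * 0.339545
  = 6.79 dB

6.79 dB


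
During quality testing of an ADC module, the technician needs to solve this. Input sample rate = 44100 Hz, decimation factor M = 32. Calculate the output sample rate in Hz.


Decimation reduces the sample rate:
fs_out = fs_in / M
       = 44100 / 32
       = 1378.125 Hz

1378.125 Hz


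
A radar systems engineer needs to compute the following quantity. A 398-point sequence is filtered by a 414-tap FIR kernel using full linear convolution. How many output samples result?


Linear convolution output length:
L = N + M - 1
  = 398 + 414 - 1
  = 811 samples

811


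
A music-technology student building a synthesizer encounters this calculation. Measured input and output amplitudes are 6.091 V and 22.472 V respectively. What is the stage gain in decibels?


Voltage gain in dB:
G = 20 * log10(Vout / Vin)
  = 20 * log10(22.472 / 6.091)
  = 20 * log10(3.689378)
  = 20 * 0.566953
  = 11.34 dB

11.34 dB


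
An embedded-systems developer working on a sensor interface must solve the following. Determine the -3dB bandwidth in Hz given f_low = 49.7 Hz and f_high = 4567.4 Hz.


Bandwidth is the difference of -3dB frequencies:
BW = f_high - f_low
   = 4567.4 - 49.7
   = 4517.7 Hz

4517.7 Hz


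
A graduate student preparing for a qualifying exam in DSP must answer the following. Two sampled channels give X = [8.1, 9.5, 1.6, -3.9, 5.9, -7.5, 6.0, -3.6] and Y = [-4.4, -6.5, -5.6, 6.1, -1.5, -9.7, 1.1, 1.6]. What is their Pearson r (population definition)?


Pearson correlation coefficient (population):
r = cov(X,Y) / (std(X) * std(Y))
Mean X = 2.0125, Mean Y = -2.3625
Cov(X,Y) = -3.420469
Std(X) = 5.929257, Std(Y) = 4.817141
r = -0.1198

-0.1198


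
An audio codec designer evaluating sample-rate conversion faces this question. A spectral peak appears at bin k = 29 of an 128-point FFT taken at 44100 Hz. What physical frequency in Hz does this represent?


Frequency of DFT bin k:
f_k = k * fs / N
    = 29 * 44100 / 128
    = 1278900 / 128
    = 9991.406 Hz

9991.406 Hz


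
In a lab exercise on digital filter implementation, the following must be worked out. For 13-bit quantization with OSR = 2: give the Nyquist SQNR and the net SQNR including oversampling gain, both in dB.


Step 1 — baseline SQNR at Nyquist:
SQNR_base = 6.02*N + 1.76
          = 6.02*13 + 1.76
          = 80.02 dB

Step 2 — oversampling processing gain:
G = 10*log10(OSR) = 10*log10(2) = 3.01 dB

Step 3 — total:
SQNR_total = 80.02 + 3.01 = 83.03 dB

Base SQNR = 80.02 dB; oversampled SQNR = 83.03 dB


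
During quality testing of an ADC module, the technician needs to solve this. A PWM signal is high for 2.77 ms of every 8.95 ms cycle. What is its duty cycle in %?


Duty cycle as a percentage:
DC = (t_on / T) * 100
   = (2.77 / 8.95) * 100
   = 0.309497 * 100
   = 30.95 %

30.95 %


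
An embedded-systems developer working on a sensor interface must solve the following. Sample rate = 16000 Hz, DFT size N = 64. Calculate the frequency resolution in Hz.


DFT frequency resolution:
df = fs / N
   = 16000 / 64
   = 250.0 Hz

250.0 Hz


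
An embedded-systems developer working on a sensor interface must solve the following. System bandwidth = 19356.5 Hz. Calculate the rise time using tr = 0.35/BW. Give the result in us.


Rise time from bandwidth relationship:
tr = 0.35 / BW
   = 0.35 / 19356.5
   = 1.808178131e-05 s
   = 18.0818 us

18.0818 us


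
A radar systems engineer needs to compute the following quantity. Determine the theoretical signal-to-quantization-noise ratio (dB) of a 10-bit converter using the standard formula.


Theoretical SNR for a full-scale sinusoid:
SNR = 6.02 * N + 1.76
    = 6.02 * 10 + 1.76
    = 60.2 + 1.76
    = 61.96 dB

61.96 dB


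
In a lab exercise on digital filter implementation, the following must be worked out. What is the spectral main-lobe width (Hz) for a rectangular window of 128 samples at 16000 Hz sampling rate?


Main lobe width for a rectangular window:
Width = 2 * fs / N
      = 2 * 16000 / 128
      = 32000 / 128
      = 250.0 Hz

250.0 Hz


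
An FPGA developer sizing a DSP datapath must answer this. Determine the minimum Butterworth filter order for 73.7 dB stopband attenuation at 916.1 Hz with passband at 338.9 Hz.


Butterworth filter order formula:
n = log10(10^(A/10) - 1) / (2 * log10(f_stop/f_pass))
10^(73.7/10) - 1 = 23442287.1532
f_stop/f_pass = 916.1 / 338.9 = 2.7032
n = 8.5326 -> ceil = 9

9


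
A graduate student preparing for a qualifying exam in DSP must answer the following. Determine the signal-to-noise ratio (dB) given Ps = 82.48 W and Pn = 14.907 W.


SNR in decibels:
SNR = 10 * log10(Ps / Pn)
    = 10 * log10(82.48 / 14.907)
    = 10 * log10(5.533)
    = 10 * 0.743
    = 7.43 dB

7.43 dB


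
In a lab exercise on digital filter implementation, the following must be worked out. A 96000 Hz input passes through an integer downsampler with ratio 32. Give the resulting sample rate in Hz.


Decimation reduces the sample rate:
fs_out = fs_in / M
       = 96000 / 32
       = 3000.0 Hz

3000.0 Hz


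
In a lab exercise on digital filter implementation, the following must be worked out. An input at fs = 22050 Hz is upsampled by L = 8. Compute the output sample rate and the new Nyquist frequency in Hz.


Step 1 — output sample rate after interpolation by L:
fs_out = L * fs_in = 8 * 22050 = 176400 Hz

Step 2 — Nyquist frequency of the output stream:
f_Nyq = fs_out / 2 = 176400 / 2 = 88200.0 Hz

fs_out = 176400 Hz; f_Nyquist = 88200.0 Hz


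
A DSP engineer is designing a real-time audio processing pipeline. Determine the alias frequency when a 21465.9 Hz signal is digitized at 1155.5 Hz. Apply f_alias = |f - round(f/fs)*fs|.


Compute the nearest integer multiple of fs to the signal:
n = round(21465.9 / 1155.5) = 19
f_alias = |21465.9 - 19 * 1155.5|
        = |21465.9 - 21954.5|
        = 488.6 Hz

488.6


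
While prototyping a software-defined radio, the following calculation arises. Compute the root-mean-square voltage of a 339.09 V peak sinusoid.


RMS voltage for a sinusoidal waveform:
V_rms = V_peak / sqrt(2)
      = 339.09 / 1.414214
      = 239.773 V

239.773 V


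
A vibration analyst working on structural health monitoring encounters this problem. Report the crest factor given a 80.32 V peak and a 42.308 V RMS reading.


Crest factor is the ratio of peak to RMS:
CF = V_peak / V_rms
   = 80.32 / 42.308
   = 1.8985

1.8985


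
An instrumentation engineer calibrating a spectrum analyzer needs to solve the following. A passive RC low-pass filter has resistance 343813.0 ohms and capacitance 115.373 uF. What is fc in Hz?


Cutoff frequency of a first-order RC filter:
fc = 1 / (2 * pi * R * C)
C = 115.373 uF = 0.000115373 F
fc = 1 / (2 * pi * 343813.0 * 0.000115373)
   = 1 / 249.23346066667
   = 0.004012 Hz

0.004012 Hz


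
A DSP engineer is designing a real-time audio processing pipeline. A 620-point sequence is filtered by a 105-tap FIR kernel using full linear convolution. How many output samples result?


Linear convolution output length:
L = N + M - 1
  = 620 + 105 - 1
  = 724 samples

724


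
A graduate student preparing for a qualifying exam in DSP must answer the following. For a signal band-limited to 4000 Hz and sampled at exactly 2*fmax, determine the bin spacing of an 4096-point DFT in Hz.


Step 1 — Nyquist sampling rate:
fs = 2 * fmax = 2 * 4000 = 8000 Hz

Step 2 — DFT bin spacing:
df = fs / N = 8000 / 4096 = 1.9531 Hz

1.9531 Hz


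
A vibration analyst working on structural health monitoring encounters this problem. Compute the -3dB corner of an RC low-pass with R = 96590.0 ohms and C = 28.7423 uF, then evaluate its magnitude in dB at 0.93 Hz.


Step 1 — cutoff frequency:
fc = 1 / (2*pi*R*C)
C = 28.7423 uF = 2.87423e-05 F
fc = 1 / (2*pi*96590.0*2.87423e-05)
   = 0.057328 Hz

Step 2 — magnitude at f = 0.93 Hz:
|H(f)| = 1 / sqrt(1 + (f/fc)^2)
f/fc = 0.93 / 0.057328 = 16.222439
|H| = 1 / sqrt(1 + 263.167527) = 0.0615262
|H|_dB = 20*log10(0.0615262) = -24.22 dB

fc = 0.057328 Hz; |H(0.93 Hz)| = -24.22 dB


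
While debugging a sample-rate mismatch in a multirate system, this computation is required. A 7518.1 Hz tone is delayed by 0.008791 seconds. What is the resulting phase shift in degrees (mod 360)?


Phase shift from frequency and time delay:
phi = 360 * f * t_delay
    = 360 * 7518.1 * 0.008791
    = 23792.98 degrees
    mod 360 = 32.98 degrees

32.98 degrees


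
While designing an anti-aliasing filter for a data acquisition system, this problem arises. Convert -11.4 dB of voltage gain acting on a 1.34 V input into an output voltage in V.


Output voltage from dB gain:
V_out = V_in * 10^(gain_dB / 20)
      = 1.34 * 10^(-11.4 / 20)
      = 1.34 * 0.269153
      = 0.3607 V

0.3607 V


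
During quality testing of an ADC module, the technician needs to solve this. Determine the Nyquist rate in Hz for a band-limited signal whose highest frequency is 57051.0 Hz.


The Nyquist rate is twice the maximum frequency component.
fs_min = 2 * fmax
      = 2 * 57051.0
      = 114102.0 Hz

114102.0


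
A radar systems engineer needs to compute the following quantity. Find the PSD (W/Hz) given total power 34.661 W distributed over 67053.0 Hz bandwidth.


Power spectral density:
PSD = P / BW
    = 34.661 / 67053.0
    = 0.00051692 W/Hz

0.00051692 W/Hz


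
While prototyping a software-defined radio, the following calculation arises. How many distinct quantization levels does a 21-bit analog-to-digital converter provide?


Number of quantization levels = 2^N
= 2^21
= 2097152

2097152


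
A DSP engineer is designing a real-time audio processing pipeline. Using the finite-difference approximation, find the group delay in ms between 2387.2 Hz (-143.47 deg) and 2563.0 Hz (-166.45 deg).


Group delay from phase difference:
tau = -d(phi)/d(omega)
d(phi) = -22.98 deg = -0.401077 rad
d(omega) = 2*pi*(2563.0 - 2387.2) = 1104.584 rad/s
tau = -(-0.401077) / 1104.584
    = 0.3631 ms

0.3631 ms


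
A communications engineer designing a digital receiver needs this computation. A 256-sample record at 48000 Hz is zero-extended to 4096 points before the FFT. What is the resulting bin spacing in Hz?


Frequency resolution after zero-padding:
N_padded = 256 * 16 = 4096
df = fs / N_padded
   = 48000 / 4096
   = 11.7188 Hz

11.7188 Hz


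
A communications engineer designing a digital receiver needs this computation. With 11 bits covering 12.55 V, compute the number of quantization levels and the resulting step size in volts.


Step 1 — number of quantization levels:
L = 2^N = 2^11 = 2048

Step 2 — LSB step size:
delta = Vfs / L
      = 12.55 / 2048
      = 0.00612793 V

Levels = 2048; step size = 0.00612793 V


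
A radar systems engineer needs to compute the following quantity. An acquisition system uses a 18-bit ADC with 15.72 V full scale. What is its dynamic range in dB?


Dynamic range from full-scale to LSB:
V_min = V_max / 2^bits = 15.72 / 2^18
DR = 20 * log10(V_max / V_min)
   = 20 * log10(2^18)
   = 20 * 18 * log10(2)
   = 108.37 dB

108.37 dB


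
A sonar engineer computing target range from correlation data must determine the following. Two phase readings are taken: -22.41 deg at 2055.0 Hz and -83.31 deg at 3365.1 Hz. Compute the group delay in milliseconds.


Group delay from phase difference:
tau = -d(phi)/d(omega)
d(phi) = -60.9 deg = -1.062906 rad
d(omega) = 2*pi*(3365.1 - 2055.0) = 8231.6011 rad/s
tau = -(-1.062906) / 8231.6011
    = 0.1291 ms

0.1291 ms


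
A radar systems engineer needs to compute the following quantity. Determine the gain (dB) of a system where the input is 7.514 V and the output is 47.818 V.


Voltage gain in dB:
G = 20 * log10(Vout / Vin)
  = 20 * log10(47.818 / 7.514)
  = 20 * log10(6.363854)
  = 20 * 0.80372
  = 16.07 dB

16.07 dB


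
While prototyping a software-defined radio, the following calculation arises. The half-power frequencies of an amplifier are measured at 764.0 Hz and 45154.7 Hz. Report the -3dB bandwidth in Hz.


Bandwidth is the difference of -3dB frequencies:
BW = f_high - f_low
   = 45154.7 - 764.0
   = 44390.7 Hz

44390.7 Hz


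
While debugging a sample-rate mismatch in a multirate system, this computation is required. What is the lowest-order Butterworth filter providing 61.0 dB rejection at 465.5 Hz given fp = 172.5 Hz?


Butterworth filter order formula:
n = log10(10^(A/10) - 1) / (2 * log10(f_stop/f_pass))
10^(61.0/10) - 1 = 1258924.4118
f_stop/f_pass = 465.5 / 172.5 = 2.6986
n = 7.0744 -> ceil = 8

8


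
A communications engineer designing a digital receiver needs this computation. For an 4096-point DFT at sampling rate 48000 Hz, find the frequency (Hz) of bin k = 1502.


Frequency of DFT bin k:
f_k = k * fs / N
    = 1502 * 48000 / 4096
    = 72096000 / 4096
    = 17601.562 Hz

17601.562 Hz


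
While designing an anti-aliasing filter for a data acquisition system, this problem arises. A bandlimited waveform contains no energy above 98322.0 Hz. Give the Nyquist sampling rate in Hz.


The Nyquist rate is twice the maximum frequency component.
fs_min = 2 * fmax
      = 2 * 98322.0
      = 196644.0 Hz

196644.0


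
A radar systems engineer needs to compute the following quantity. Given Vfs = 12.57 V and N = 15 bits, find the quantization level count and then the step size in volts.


Step 1 — number of quantization levels:
L = 2^N = 2^15 = 32768

Step 2 — LSB step size:
delta = Vfs / L
      = 12.57 / 32768
      = 0.00038361 V

Levels = 32768; step size = 0.00038361 V


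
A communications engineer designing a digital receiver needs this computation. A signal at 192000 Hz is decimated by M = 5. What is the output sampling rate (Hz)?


Decimation reduces the sample rate:
fs_out = fs_in / M
       = 192000 / 5
       = 38400.0 Hz

38400.0 Hz


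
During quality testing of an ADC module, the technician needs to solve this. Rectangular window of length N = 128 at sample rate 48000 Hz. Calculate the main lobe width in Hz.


Main lobe width for a rectangular window:
Width = 2 * fs / N
      = 2 * 48000 / 128
      = 96000 / 128
      = 750.0 Hz

750.0 Hz


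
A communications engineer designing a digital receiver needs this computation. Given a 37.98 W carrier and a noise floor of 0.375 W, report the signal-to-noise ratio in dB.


SNR in decibels:
SNR = 10 * log10(Ps / Pn)
    = 10 * log10(37.98 / 0.375)
    = 10 * log10(101.28)
    = 10 * 2.0055
    = 20.06 dB

20.06 dB


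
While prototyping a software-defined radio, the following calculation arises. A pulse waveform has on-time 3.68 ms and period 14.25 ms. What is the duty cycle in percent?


Duty cycle as a percentage:
DC = (t_on / T) * 100
   = (3.68 / 14.25) * 100
   = 0.258246 * 100
   = 25.82 %

25.82 %


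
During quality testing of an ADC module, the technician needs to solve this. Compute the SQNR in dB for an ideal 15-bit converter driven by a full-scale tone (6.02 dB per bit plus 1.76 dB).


Theoretical SNR for a full-scale sinusoid:
SNR = 6.02 * N + 1.76
    = 6.02 * 15 + 1.76
    = 90.3 + 1.76
    = 92.06 dB

92.06 dB


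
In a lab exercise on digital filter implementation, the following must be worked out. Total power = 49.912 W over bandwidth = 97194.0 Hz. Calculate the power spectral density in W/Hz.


Power spectral density:
PSD = P / BW
    = 49.912 / 97194.0
    = 0.00051353 W/Hz

0.00051353 W/Hz


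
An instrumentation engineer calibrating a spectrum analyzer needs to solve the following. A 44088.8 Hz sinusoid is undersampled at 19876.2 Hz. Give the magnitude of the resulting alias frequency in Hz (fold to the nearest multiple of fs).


Compute the nearest integer multiple of fs to the signal:
n = round(44088.8 / 19876.2) = 2
f_alias = |44088.8 - 2 * 19876.2|
        = |44088.8 - 39752.4|
        = 4336.4 Hz

4336.4


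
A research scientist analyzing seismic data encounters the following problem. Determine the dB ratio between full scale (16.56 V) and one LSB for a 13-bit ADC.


Dynamic range from full-scale to LSB:
V_min = V_max / 2^bits = 16.56 / 2^13
DR = 20 * log10(V_max / V_min)
   = 20 * log10(2^13)
   = 20 * 13 * log10(2)
   = 78.27 dB

78.27 dB


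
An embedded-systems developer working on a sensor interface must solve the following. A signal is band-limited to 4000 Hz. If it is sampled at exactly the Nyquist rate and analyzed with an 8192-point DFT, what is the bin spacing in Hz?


Step 1 — Nyquist sampling rate:
fs = 2 * fmax = 2 * 4000 = 8000 Hz

Step 2 — DFT bin spacing:
df = fs / N = 8000 / 8192 = 0.9766 Hz

0.9766 Hz


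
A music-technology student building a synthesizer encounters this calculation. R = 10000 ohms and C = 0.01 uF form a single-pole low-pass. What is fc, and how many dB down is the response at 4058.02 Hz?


Step 1 — cutoff frequency:
fc = 1 / (2*pi*R*C)
C = 0.01 uF = 1e-08 F
fc = 1 / (2*pi*10000*1e-08)
   = 1591.549 Hz

Step 2 — magnitude at f = 4058.02 Hz:
|H(f)| = 1 / sqrt(1 + (f/fc)^2)
f/fc = 4058.02 / 1591.549 = 2.54973
|H| = 1 / sqrt(1 + 6.501123) = 0.365121
|H|_dB = 20*log10(0.365121) = -8.75 dB

fc = 1591.549 Hz; |H(4058.02 Hz)| = -8.75 dB


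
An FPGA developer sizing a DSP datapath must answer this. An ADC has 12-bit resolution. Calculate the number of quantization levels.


Number of quantization levels = 2^N
= 2^12
= 4096

4096


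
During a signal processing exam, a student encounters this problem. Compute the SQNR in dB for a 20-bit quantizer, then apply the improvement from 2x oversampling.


Step 1 — baseline SQNR at Nyquist:
SQNR_base = 6.02*N + 1.76
          = 6.02*20 + 1.76
          = 122.16 dB

Step 2 — oversampling processing gain:
G = 10*log10(OSR) = 10*log10(2) = 3.01 dB

Step 3 — total:
SQNR_total = 122.16 + 3.01 = 125.17 dB

Base SQNR = 122.16 dB; oversampled SQNR = 125.17 dB


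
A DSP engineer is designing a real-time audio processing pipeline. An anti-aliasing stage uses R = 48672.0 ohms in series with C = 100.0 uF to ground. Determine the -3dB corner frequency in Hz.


Cutoff frequency of a first-order RC filter:
fc = 1 / (2 * pi * R * C)
C = 100.0 uF = 0.0001 F
fc = 1 / (2 * pi * 48672.0 * 0.0001)
   = 1 / 30.581519527104
   = 0.032699 Hz

0.032699 Hz


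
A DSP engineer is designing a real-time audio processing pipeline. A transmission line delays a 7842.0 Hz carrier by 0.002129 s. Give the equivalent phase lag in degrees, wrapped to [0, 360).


Phase shift from frequency and time delay:
phi = 360 * f * t_delay
    = 360 * 7842.0 * 0.002129
    = 6010.42 degrees
    mod 360 = 250.42 degrees

250.42 degrees


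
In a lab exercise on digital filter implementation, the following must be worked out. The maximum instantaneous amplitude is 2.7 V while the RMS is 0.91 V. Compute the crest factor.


Crest factor is the ratio of peak to RMS:
CF = V_peak / V_rms
   = 2.7 / 0.91
   = 2.967

2.967


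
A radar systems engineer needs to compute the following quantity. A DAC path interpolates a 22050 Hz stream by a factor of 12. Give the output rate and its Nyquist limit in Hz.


Step 1 — output sample rate after interpolation by L:
fs_out = L * fs_in = 12 * 22050 = 264600 Hz

Step 2 — Nyquist frequency of the output stream:
f_Nyq = fs_out / 2 = 264600 / 2 = 132300.0 Hz

fs_out = 264600 Hz; f_Nyquist = 132300.0 Hz


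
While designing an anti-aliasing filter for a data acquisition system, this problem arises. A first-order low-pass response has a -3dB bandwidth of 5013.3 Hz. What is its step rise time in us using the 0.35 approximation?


Rise time from bandwidth relationship:
tr = 0.35 / BW
   = 0.35 / 5013.3
   = 6.981429398e-05 s
   = 69.8143 us

69.8143 us


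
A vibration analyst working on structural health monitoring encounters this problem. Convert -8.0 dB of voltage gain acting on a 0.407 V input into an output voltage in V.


Output voltage from dB gain:
V_out = V_in * 10^(gain_dB / 20)
      = 0.407 * 10^(-8.0 / 20)
      = 0.407 * 0.398107
      = 0.162 V

0.162 V


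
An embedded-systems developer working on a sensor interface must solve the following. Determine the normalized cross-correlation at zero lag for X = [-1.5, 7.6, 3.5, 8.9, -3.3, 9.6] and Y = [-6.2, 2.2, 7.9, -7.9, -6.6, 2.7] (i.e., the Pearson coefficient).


Pearson correlation coefficient (population):
r = cov(X,Y) / (std(X) * std(Y))
Mean X = 4.1333, Mean Y = -1.3167
Cov(X,Y) = 10.618889
Std(X) = 5.033444, Std(Y) = 5.895596
r = 0.3578

0.3578


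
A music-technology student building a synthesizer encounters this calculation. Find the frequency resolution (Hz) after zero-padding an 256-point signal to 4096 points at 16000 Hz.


Frequency resolution after zero-padding:
N_padded = 256 * 16 = 4096
df = fs / N_padded
   = 16000 / 4096
   = 3.9062 Hz

3.9062 Hz


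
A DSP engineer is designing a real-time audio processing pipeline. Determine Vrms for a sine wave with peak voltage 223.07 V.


RMS voltage for a sinusoidal waveform:
V_rms = V_peak / sqrt(2)
      = 223.07 / 1.414214
      = 157.734 V

157.734 V


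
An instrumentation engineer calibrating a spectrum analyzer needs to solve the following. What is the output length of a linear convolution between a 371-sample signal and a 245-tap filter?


Linear convolution output length:
L = N + M - 1
  = 371 + 245 - 1
  = 615 samples

615


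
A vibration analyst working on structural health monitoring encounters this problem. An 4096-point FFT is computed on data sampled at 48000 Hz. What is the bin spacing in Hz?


DFT frequency resolution:
df = fs / N
   = 48000 / 4096
   = 11.7188 Hz

11.7188 Hz


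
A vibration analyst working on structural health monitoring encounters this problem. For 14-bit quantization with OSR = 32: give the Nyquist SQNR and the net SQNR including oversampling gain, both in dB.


Step 1 — baseline SQNR at Nyquist:
SQNR_base = 6.02*N + 1.76
          = 6.02*14 + 1.76
          = 86.04 dB

Step 2 — oversampling processing gain:
G = 10*log10(OSR) = 10*log10(32) = 15.05 dB

Step 3 — total:
SQNR_total = 86.04 + 15.05 = 101.09 dB

Base SQNR = 86.04 dB; oversampled SQNR = 101.09 dB


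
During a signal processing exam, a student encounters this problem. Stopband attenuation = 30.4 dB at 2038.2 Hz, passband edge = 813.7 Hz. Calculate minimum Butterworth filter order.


Butterworth filter order formula:
n = log10(10^(A/10) - 1) / (2 * log10(f_stop/f_pass))
10^(30.4/10) - 1 = 1095.4782
f_stop/f_pass = 2038.2 / 813.7 = 2.5049
n = 3.8111 -> ceil = 4

4


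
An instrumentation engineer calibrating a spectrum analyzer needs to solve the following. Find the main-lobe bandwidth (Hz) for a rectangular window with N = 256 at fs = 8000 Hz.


Main lobe width for a rectangular window:
Width = 2 * fs / N
      = 2 * 8000 / 256
      = 16000 / 256
      = 62.5 Hz

62.5 Hz


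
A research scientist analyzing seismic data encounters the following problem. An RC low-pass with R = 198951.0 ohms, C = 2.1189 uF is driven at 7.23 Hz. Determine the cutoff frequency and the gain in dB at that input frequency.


Step 1 — cutoff frequency:
fc = 1 / (2*pi*R*C)
C = 2.1189 uF = 2.1189e-06 F
fc = 1 / (2*pi*198951.0*2.1189e-06)
   = 0.37754 Hz

Step 2 — magnitude at f = 7.23 Hz:
|H(f)| = 1 / sqrt(1 + (f/fc)^2)
f/fc = 7.23 / 0.37754 = 19.150289
|H| = 1 / sqrt(1 + 366.733569) = 0.0521475
|H|_dB = 20*log10(0.0521475) = -25.66 dB

fc = 0.37754 Hz; |H(7.23 Hz)| = -25.66 dB


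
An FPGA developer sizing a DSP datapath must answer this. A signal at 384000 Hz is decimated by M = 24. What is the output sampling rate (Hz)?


Decimation reduces the sample rate:
fs_out = fs_in / M
       = 384000 / 24
       = 16000.0 Hz

16000.0 Hz


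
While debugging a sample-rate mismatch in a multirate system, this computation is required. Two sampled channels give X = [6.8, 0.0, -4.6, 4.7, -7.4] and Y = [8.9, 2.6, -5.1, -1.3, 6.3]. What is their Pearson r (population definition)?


Pearson correlation coefficient (population):
r = cov(X,Y) / (std(X) * std(Y))
Mean X = -0.1, Mean Y = 2.28
Cov(X,Y) = 6.478
Std(X) = 5.370289, Std(Y) = 5.047138
r = 0.239

0.239


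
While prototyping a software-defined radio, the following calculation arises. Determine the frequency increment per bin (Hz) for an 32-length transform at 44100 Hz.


DFT frequency resolution:
df = fs / N
   = 44100 / 32
   = 1378.125 Hz

1378.125 Hz


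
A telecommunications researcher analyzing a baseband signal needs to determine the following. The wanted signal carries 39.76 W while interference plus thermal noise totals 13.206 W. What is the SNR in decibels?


SNR in decibels:
SNR = 10 * log10(Ps / Pn)
    = 10 * log10(39.76 / 13.206)
    = 10 * log10(3.0108)
    = 10 * 0.4787
    = 4.79 dB

4.79 dB


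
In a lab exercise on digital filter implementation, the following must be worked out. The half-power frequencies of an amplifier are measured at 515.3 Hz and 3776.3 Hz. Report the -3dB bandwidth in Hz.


Bandwidth is the difference of -3dB frequencies:
BW = f_high - f_low
   = 3776.3 - 515.3
   = 3261.0 Hz

3261.0 Hz


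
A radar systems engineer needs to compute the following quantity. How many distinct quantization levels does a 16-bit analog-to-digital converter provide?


Number of quantization levels = 2^N
= 2^16
= 65536

65536


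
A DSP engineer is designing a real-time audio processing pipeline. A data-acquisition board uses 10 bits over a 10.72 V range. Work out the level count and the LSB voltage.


Step 1 — number of quantization levels:
L = 2^N = 2^10 = 1024

Step 2 — LSB step size:
delta = Vfs / L
      = 10.72 / 1024
      = 0.01046875 V

Levels = 1024; step size = 0.01046875 V


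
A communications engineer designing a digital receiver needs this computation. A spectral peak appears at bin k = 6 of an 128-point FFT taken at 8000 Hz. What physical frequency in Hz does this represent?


Frequency of DFT bin k:
f_k = k * fs / N
    = 6 * 8000 / 128
    = 48000 / 128
    = 375.0 Hz

375.0 Hz


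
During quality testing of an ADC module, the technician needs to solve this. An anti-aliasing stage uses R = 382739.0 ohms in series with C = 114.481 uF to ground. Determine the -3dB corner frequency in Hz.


Cutoff frequency of a first-order RC filter:
fc = 1 / (2 * pi * R * C)
C = 114.481 uF = 0.000114481 F
fc = 1 / (2 * pi * 382739.0 * 0.000114481)
   = 1 / 275.30620543592
   = 0.003632 Hz

0.003632 Hz


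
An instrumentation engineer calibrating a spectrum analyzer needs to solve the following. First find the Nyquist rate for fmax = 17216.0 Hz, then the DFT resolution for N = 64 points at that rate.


Step 1 — Nyquist sampling rate:
fs = 2 * fmax = 2 * 17216.0 = 34432.0 Hz

Step 2 — DFT bin spacing:
df = fs / N = 34432.0 / 64 = 538.0 Hz

538.0 Hz


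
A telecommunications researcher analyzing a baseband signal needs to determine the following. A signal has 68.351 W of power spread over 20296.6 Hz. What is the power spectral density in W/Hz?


Power spectral density:
PSD = P / BW
    = 68.351 / 20296.6
    = 0.00336761 W/Hz

0.00336761 W/Hz


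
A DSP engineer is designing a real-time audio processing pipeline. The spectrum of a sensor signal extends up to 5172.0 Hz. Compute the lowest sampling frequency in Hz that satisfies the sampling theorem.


The Nyquist rate is twice the maximum frequency component.
fs_min = 2 * fmax
      = 2 * 5172.0
      = 10344.0 Hz

10344.0


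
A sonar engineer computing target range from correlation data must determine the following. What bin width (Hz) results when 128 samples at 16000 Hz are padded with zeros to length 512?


Frequency resolution after zero-padding:
N_padded = 128 * 4 = 512
df = fs / N_padded
   = 16000 / 512
   = 31.25 Hz

31.25 Hz


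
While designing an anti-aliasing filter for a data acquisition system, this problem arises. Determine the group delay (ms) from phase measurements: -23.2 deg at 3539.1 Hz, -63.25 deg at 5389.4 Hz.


Group delay from phase difference:
tau = -d(phi)/d(omega)
d(phi) = -40.05 deg = -0.699004 rad
d(omega) = 2*pi*(5389.4 - 3539.1) = 11625.7778 rad/s
tau = -(-0.699004) / 11625.7778
    = 0.0601 ms

0.0601 ms


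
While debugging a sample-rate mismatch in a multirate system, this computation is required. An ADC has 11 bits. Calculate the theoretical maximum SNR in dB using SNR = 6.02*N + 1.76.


Theoretical SNR for a full-scale sinusoid:
SNR = 6.02 * N + 1.76
    = 6.02 * 11 + 1.76
    = 66.22 + 1.76
    = 67.98 dB

67.98 dB


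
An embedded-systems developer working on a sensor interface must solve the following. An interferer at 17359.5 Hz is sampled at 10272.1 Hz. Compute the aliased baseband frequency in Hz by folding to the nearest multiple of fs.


Compute the nearest integer multiple of fs to the signal:
n = round(17359.5 / 10272.1) = 2
f_alias = |17359.5 - 2 * 10272.1|
        = |17359.5 - 20544.2|
        = 3184.7 Hz

3184.7


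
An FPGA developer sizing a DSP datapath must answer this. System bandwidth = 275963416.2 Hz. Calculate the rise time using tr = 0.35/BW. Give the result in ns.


Rise time from bandwidth relationship:
tr = 0.35 / BW
   = 0.35 / 275963416.2
   = 1.268284053e-09 s
   = 1.2683 ns

1.2683 ns


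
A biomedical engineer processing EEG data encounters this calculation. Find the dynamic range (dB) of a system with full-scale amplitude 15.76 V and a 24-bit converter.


Dynamic range from full-scale to LSB:
V_min = V_max / 2^bits = 15.76 / 2^24
DR = 20 * log10(V_max / V_min)
   = 20 * log10(2^24)
   = 20 * 24 * log10(2)
   = 144.49 dB

144.49 dB


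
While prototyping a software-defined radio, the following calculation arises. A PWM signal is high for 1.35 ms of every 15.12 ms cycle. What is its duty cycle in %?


Duty cycle as a percentage:
DC = (t_on / T) * 100
   = (1.35 / 15.12) * 100
   = 0.089286 * 100
   = 8.93 %

8.93 %


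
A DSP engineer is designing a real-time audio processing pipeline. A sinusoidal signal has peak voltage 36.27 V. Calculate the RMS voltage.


RMS voltage for a sinusoidal waveform:
V_rms = V_peak / sqrt(2)
      = 36.27 / 1.414214
      = 25.647 V

25.647 V


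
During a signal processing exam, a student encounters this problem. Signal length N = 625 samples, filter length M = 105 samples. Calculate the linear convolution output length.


Linear convolution output length:
L = N + M - 1
  = 625 + 105 - 1
  = 729 samples

729


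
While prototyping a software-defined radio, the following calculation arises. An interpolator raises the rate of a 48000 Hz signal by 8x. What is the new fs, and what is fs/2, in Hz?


Step 1 — output sample rate after interpolation by L:
fs_out = L * fs_in = 8 * 48000 = 384000 Hz

Step 2 — Nyquist frequency of the output stream:
f_Nyq = fs_out / 2 = 384000 / 2 = 192000.0 Hz

fs_out = 384000 Hz; f_Nyquist = 192000.0 Hz


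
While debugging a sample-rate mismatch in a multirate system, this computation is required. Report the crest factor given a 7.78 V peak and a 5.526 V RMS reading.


Crest factor is the ratio of peak to RMS:
CF = V_peak / V_rms
   = 7.78 / 5.526
   = 1.4079

1.4079


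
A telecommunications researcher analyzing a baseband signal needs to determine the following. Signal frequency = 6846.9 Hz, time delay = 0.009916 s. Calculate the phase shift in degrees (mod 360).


Phase shift from frequency and time delay:
phi = 360 * f * t_delay
    = 360 * 6846.9 * 0.009916
    = 24441.79 degrees
    mod 360 = 321.79 degrees

321.79 degrees


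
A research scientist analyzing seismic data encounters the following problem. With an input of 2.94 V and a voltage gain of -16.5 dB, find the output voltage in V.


Output voltage from dB gain:
V_out = V_in * 10^(gain_dB / 20)
      = 2.94 * 10^(-16.5 / 20)
      = 2.94 * 0.149624
      = 0.4399 V

0.4399 V


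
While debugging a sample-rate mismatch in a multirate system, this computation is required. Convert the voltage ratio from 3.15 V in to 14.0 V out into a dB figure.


Voltage gain in dB:
G = 20 * log10(Vout / Vin)
  = 20 * log10(14.0 / 3.15)
  = 20 * log10(4.444444)
  = 20 * 0.647817
  = 12.96 dB

12.96 dB


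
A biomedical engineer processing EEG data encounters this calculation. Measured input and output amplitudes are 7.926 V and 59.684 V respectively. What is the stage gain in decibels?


Voltage gain in dB:
G = 20 * log10(Vout / Vin)
  = 20 * log10(59.684 / 7.926)
  = 20 * log10(7.530154)
  = 20 * 0.876804
  = 17.54 dB

17.54 dB


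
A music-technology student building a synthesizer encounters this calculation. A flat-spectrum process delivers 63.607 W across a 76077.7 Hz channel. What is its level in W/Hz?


Power spectral density:
PSD = P / BW
    = 63.607 / 76077.7
    = 0.00083608 W/Hz

0.00083608 W/Hz


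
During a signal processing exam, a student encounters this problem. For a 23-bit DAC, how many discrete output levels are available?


Number of quantization levels = 2^N
= 2^23
= 8388608

8388608


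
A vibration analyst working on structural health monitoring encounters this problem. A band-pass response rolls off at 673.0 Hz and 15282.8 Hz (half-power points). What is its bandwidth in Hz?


Bandwidth is the difference of -3dB frequencies:
BW = f_high - f_low
   = 15282.8 - 673.0
   = 14609.8 Hz

14609.8 Hz


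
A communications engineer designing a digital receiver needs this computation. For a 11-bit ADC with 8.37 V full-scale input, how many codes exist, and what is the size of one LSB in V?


Step 1 — number of quantization levels:
L = 2^N = 2^11 = 2048

Step 2 — LSB step size:
delta = Vfs / L
      = 8.37 / 2048
      = 0.00408691 V

Levels = 2048; step size = 0.00408691 V


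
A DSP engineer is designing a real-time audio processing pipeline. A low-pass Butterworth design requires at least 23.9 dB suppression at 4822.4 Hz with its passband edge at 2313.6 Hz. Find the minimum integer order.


Butterworth filter order formula:
n = log10(10^(A/10) - 1) / (2 * log10(f_stop/f_pass))
10^(23.9/10) - 1 = 244.4709
f_stop/f_pass = 4822.4 / 2313.6 = 2.0844
n = 3.7436 -> ceil = 4

4


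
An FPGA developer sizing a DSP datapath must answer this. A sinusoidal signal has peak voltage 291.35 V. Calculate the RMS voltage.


RMS voltage for a sinusoidal waveform:
V_rms = V_peak / sqrt(2)
      = 291.35 / 1.414214
      = 206.016 V

206.016 V


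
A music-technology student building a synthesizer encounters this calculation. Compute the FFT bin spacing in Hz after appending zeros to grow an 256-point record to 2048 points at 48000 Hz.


Frequency resolution after zero-padding:
N_padded = 256 * 8 = 2048
df = fs / N_padded
   = 48000 / 2048
   = 23.4375 Hz

23.4375 Hz


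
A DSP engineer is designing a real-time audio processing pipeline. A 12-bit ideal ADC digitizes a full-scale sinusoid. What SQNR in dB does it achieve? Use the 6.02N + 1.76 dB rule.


Theoretical SNR for a full-scale sinusoid:
SNR = 6.02 * N + 1.76
    = 6.02 * 12 + 1.76
    = 72.24 + 1.76
    = 74.0 dB

74.0 dB


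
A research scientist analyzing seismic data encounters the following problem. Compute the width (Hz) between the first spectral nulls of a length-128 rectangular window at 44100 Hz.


Main lobe width for a rectangular window:
Width = 2 * fs / N
      = 2 * 44100 / 128
      = 88200 / 128
      = 689.062 Hz

689.062 Hz


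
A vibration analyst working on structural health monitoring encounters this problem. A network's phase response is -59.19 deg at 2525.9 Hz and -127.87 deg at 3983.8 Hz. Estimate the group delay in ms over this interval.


Group delay from phase difference:
tau = -d(phi)/d(omega)
d(phi) = -68.68 deg = -1.198692 rad
d(omega) = 2*pi*(3983.8 - 2525.9) = 9160.2559 rad/s
tau = -(-1.198692) / 9160.2559
    = 0.1309 ms

0.1309 ms


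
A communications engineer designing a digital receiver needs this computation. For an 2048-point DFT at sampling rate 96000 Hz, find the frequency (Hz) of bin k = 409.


Frequency of DFT bin k:
f_k = k * fs / N
    = 409 * 96000 / 2048
    = 39264000 / 2048
    = 19171.875 Hz

19171.875 Hz


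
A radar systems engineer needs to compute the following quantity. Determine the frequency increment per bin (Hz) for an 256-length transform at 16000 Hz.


DFT frequency resolution:
df = fs / N
   = 16000 / 256
   = 62.5 Hz

62.5 Hz


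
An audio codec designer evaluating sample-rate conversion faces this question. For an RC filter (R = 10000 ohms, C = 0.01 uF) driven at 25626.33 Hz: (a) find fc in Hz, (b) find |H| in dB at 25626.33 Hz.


Step 1 — cutoff frequency:
fc = 1 / (2*pi*R*C)
C = 0.01 uF = 1e-08 F
fc = 1 / (2*pi*10000*1e-08)
   = 1591.549 Hz

Step 2 — magnitude at f = 25626.33 Hz:
|H(f)| = 1 / sqrt(1 + (f/fc)^2)
f/fc = 25626.33 / 1591.549 = 16.101502
|H| = 1 / sqrt(1 + 259.258367) = 0.0619866
|H|_dB = 20*log10(0.0619866) = -24.15 dB

fc = 1591.549 Hz; |H(25626.33 Hz)| = -24.15 dB


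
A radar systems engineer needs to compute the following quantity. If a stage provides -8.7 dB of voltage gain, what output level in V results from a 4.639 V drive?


Output voltage from dB gain:
V_out = V_in * 10^(gain_dB / 20)
      = 4.639 * 10^(-8.7 / 20)
      = 4.639 * 0.367282
      = 1.7038 V

1.7038 V


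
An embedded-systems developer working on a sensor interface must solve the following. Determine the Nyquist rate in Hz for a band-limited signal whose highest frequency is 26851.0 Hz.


The Nyquist rate is twice the maximum frequency component.
fs_min = 2 * fmax
      = 2 * 26851.0
      = 53702.0 Hz

53702.0


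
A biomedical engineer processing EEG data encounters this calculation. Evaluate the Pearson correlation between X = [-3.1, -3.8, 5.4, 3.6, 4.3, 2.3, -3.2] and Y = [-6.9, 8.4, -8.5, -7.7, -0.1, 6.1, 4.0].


Pearson correlation coefficient (population):
r = cov(X,Y) / (std(X) * std(Y))
Mean X = 0.7857, Mean Y = -0.6714
Cov(X,Y) = -11.379592
Std(X) = 3.700745, Std(Y) = 6.544073
r = -0.4699

-0.4699


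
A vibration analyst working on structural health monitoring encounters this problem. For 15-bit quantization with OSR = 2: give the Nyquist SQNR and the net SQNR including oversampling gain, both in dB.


Step 1 — baseline SQNR at Nyquist:
SQNR_base = 6.02*N + 1.76
          = 6.02*15 + 1.76
          = 92.06 dB

Step 2 — oversampling processing gain:
G = 10*log10(OSR) = 10*log10(2) = 3.01 dB

Step 3 — total:
SQNR_total = 92.06 + 3.01 = 95.07 dB

Base SQNR = 92.06 dB; oversampled SQNR = 95.07 dB


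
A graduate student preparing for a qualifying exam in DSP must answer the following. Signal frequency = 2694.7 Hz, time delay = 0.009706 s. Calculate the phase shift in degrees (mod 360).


Phase shift from frequency and time delay:
phi = 360 * f * t_delay
    = 360 * 2694.7 * 0.009706
    = 9415.71 degrees
    mod 360 = 55.71 degrees

55.71 degrees


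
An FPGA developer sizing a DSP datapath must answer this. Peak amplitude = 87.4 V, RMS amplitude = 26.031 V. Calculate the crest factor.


Crest factor is the ratio of peak to RMS:
CF = V_peak / V_rms
   = 87.4 / 26.031
   = 3.3575

3.3575


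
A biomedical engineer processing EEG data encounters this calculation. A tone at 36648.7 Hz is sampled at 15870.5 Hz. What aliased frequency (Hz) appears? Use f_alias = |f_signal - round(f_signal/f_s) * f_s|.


Compute the nearest integer multiple of fs to the signal:
n = round(36648.7 / 15870.5) = 2
f_alias = |36648.7 - 2 * 15870.5|
        = |36648.7 - 31741.0|
        = 4907.7 Hz

4907.7


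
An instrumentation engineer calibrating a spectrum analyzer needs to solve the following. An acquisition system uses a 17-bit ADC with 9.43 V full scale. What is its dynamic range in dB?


Dynamic range from full-scale to LSB:
V_min = V_max / 2^bits = 9.43 / 2^17
DR = 20 * log10(V_max / V_min)
   = 20 * log10(2^17)
   = 20 * 17 * log10(2)
   = 102.35 dB

102.35 dB
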